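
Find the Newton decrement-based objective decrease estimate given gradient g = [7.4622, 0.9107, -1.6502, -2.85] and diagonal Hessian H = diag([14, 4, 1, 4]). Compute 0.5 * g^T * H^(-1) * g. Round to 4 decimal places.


Step 1: H is diagonal, so H^(-1) * g = [0.533, 0.2277, -1.6502, -0.7125].
Step 2: g^T H^(-1) g = sum_i g_i^2 / H_ii
  = (7.4622)^2/14 + (0.9107)^2/4 + (-1.6502)^2/1 + (-2.85)^2/4
  = 3.9775 + 0.2073 + 2.7232 + 2.0306 = 8.9386
Step 3: Objective decrease = 0.5 * g^T H^(-1) g = 4.4693


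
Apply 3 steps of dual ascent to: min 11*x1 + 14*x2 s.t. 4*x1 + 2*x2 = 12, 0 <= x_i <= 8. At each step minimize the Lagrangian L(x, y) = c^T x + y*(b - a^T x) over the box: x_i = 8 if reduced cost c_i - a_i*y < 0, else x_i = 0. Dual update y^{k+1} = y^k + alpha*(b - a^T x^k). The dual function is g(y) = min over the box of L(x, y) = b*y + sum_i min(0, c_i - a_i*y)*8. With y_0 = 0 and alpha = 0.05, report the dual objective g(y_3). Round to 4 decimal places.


Dual ascent for LP: min 11*x1 + 14*x2, 4*x1 + 2*x2 = 12, 0 <= x_i <= 8
Step 1: y^k = 0.0, reduced costs: (11.0, 14.0)
  x^k = (0.0, 0.0), subgradient = b - a^T x = 12.0
  y^{k+1} = 0.0 + 0.05*12.0 = 0.6
Step 2: y^k = 0.6, reduced costs: (8.6, 12.8)
  x^k = (0.0, 0.0), subgradient = b - a^T x = 12.0
  y^{k+1} = 0.6 + 0.05*12.0 = 1.2
Step 3: y^k = 1.2, reduced costs: (6.2, 11.6)
  x^k = (0.0, 0.0), subgradient = b - a^T x = 12.0
  y^{k+1} = 1.2 + 0.05*12.0 = 1.8
Dual objective at y_3 = 1.8: reduced costs (3.8, 10.4), box minimizer x = (0.0, 0.0)
g(y_3) = b*y + (c1 - a1*y)*x1 + (c2 - a2*y)*x2 = 12*1.8 + 3.8*0.0 + 10.4*0.0 = 21.6 + 0.0 + 0.0 = 21.6


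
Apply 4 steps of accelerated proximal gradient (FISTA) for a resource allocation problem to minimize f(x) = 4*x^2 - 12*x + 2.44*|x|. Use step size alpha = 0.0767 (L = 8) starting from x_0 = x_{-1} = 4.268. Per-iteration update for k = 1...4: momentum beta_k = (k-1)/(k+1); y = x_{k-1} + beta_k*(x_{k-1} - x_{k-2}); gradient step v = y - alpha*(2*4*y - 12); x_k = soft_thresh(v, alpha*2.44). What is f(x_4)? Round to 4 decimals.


FISTA on f(x) = 4*x^2 - 12*x + 2.44*|x|
L = 8, alpha = 0.0767
Iteration 1: beta = 0.0, y = 4.268 + 0.0*(4.268 - 4.268) = 4.268
  grad(y) = 22.144, v = y - alpha*grad = 2.5696
  prox(v) = soft_thresh(2.5696, 0.1871) = 2.3824
Iteration 2: beta = 0.3333, y = 2.3824 + 0.3333*(2.3824 - 4.268) = 1.7539
  grad(y) = 2.031, v = y - alpha*grad = 1.5981
  prox(v) = soft_thresh(1.5981, 0.1871) = 1.4109
Iteration 3: beta = 0.5, y = 1.4109 + 0.5*(1.4109 - 2.3824) = 0.9252
  grad(y) = -4.5982, v = y - alpha*grad = 1.2779
  prox(v) = soft_thresh(1.2779, 0.1871) = 1.0908
Iteration 4: beta = 0.6, y = 1.0908 + 0.6*(1.0908 - 1.4109) = 0.8986
  grad(y) = -4.8109, v = y - alpha*grad = 1.2676
  prox(v) = soft_thresh(1.2676, 0.1871) = 1.0805
f(x_4) = 4*1.0805^2 - 12*1.0805 + 2.44*|1.0805| = -5.6596


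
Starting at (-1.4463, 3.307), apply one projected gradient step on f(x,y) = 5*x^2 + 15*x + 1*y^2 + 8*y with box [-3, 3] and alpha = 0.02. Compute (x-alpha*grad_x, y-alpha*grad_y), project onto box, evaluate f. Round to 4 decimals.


Step 1: Compute gradient at (-1.4463, 3.307).
grad_x = 2*5*-1.4463 + 15 = 0.537
grad_y = 2*1*3.307 + 8 = 14.614
Step 2: Gradient step.
x_raw = -1.4463 - 0.02*0.537 = -1.457
y_raw = 3.307 - 0.02*14.614 = 3.0147
Step 3: Project onto [-3, 3].
x_proj = clip(-1.457) = -1.457
y_proj = clip(3.0147) = 3.0
Step 4: Evaluate f.
f(-1.457, 3.0) = 21.7592


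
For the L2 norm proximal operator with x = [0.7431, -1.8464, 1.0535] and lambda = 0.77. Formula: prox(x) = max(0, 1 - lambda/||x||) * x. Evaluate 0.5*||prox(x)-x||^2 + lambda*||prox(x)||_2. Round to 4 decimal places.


Step 1: Compute ||x||.
||x|| = 2.2519
Step 2: Compute scaling factor.
scale = max(0, 1 - 0.77/2.2519) = 0.6581
Step 3: prox(x) = [0.489, -1.2151, 0.6933]
||prox(x)|| = 1.4819
Step 4: Proximal objective.
0.5*||prox-x||^2 = 0.2965
lambda*||prox|| = 1.1411
Total = 1.4375


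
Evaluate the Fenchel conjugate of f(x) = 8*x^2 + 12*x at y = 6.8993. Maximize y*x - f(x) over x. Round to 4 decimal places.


f*(y) = sup_x {y*x - a*x^2 - b*x} = sup_x {(y-b)*x - a*x^2}
FOC: (y - b) - 2a*x = 0 => x* = (y - b)/(2a)
x* = (6.8993 - 12)/(2*8) = -0.3188
f*(6.8993) = (y-b)^2/(4a) = (6.8993 - 12)^2/(4*8)
= 26.0171/32 = 0.813


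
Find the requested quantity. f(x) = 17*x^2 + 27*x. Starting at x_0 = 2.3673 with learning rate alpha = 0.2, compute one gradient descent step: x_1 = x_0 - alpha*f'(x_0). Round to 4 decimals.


We compute the gradient at x_0 and apply the update.
f'(x) = 34*x + 27
f'(2.3673) = 34*2.3673 + 27 = 107.4882
x_1 = 2.3673 - 0.2*107.4882 = -19.1303


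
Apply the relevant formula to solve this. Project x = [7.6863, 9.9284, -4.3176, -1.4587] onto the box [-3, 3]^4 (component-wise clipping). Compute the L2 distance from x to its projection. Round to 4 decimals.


Project each component onto [-3, 3].
clip(7.6863) = 3.0, clip(9.9284) = 3.0, clip(-4.3176) = -3.0, clip(-1.4587) = -1.4587
Projection = [3.0, 3.0, -3.0, -1.4587]
Squared diffs: [21.9614, 48.0027, 1.7361, 0.0]
Distance = sqrt(71.7002) = 8.4676


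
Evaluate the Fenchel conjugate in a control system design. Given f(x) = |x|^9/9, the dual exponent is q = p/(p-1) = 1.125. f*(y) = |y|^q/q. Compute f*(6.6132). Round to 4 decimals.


The conjugate exponent q satisfies 1/p + 1/q = 1.
p = 9, so q = 9/(9 - 1) = 1.125
|y|^q = 6.6132^1.125 = 8.3746
f*(6.6132) = 8.3746 / 1.125 = 7.4441


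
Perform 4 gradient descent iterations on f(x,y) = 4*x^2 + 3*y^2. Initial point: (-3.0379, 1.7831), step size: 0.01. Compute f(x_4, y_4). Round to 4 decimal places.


Gradient descent on f(x,y) = 4*x^2 + 3*y^2.
Starting point: (-3.0379, 1.7831), alpha = 0.01
Step 1: grad_x = 2*4*-3.0379 = -24.3032, grad_y = 2*3*1.7831 = 10.6986
  x_1 = -3.0379 - 0.01*-24.3032 = -2.7949
  y_1 = 1.7831 - 0.01*10.6986 = 1.6761
Step 2: grad_x = 2*4*-2.7949 = -22.3589, grad_y = 2*3*1.6761 = 10.0567
  x_2 = -2.7949 - 0.01*-22.3589 = -2.5713
  y_2 = 1.6761 - 0.01*10.0567 = 1.5755
Step 3: grad_x = 2*4*-2.5713 = -20.5702, grad_y = 2*3*1.5755 = 9.4533
  x_3 = -2.5713 - 0.01*-20.5702 = -2.3656
  y_3 = 1.5755 - 0.01*9.4533 = 1.481
Step 4: grad_x = 2*4*-2.3656 = -18.9246, grad_y = 2*3*1.481 = 8.8861
  x_4 = -2.3656 - 0.01*-18.9246 = -2.1763
  y_4 = 1.481 - 0.01*8.8861 = 1.3922
f(-2.1763, 1.3922) = 4*(-2.1763)^2 + 3*1.3922^2 = 24.7599


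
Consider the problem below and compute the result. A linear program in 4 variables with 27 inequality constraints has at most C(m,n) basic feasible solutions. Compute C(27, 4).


Each vertex corresponds to some choice of n active constraints out of m, so the number of vertices is at most C(m, n) = m! / (n!(m-n)!).
m = 27, n = 4
Numerator: 27 * 26 * 25 * 24
Denominator: 4! = 24
C(27, 4) = 17550


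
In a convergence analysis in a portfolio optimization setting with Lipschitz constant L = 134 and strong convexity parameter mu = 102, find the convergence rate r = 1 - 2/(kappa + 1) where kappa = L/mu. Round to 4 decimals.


Step 1: Compute the condition number.
kappa = L/mu = 134/102 = 1.3137
Step 2: Compute the convergence rate.
r = 1 - 2/(kappa + 1) = 1 - 2*mu/(L + mu) = (L - mu)/(L + mu) = 32/236 = 0.1356


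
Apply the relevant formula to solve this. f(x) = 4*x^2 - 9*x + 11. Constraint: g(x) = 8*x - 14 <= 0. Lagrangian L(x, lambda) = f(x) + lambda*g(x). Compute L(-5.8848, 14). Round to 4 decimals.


Step 1: Evaluate f(x).
f(-5.8848) = 4*(-5.8848)^2 - 9*(-5.8848) + 11 = 202.4867
Step 2: Evaluate g(x).
g(-5.8848) = 8*-5.8848 - 14 = -61.0784
Step 3: Compute Lagrangian.
L = 202.4867 + 14*-61.0784 = -652.6109


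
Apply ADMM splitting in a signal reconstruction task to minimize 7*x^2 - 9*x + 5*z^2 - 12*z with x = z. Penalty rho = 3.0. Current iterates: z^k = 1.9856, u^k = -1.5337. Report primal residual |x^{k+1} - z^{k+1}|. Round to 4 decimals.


ADMM iteration with rho = 3.0, z^k = 1.9856, u^k = -1.5337
Step 1: x-update.
Minimize 7*x^2 - 9*x + (3.0/2)*(x - 1.9856 - 1.5337)^2
FOC: (2*7 + 3.0)*x = 9 + 3.0*(1.9856 + 1.5337)
x^{k+1} = 1.1505
Step 2: z-update.
Minimize 5*z^2 - 12*z + (3.0/2)*(1.1505 - z - 1.5337)^2
FOC: (2*5 + 3.0)*z = 12 + 3.0*(1.1505 - 1.5337)
z^{k+1} = 0.8346
Step 3: u-update.
u^{k+1} = -1.5337 + 1.1505 - 0.8346 = -1.2179
Step 4: Primal residual = |1.1505 - 0.8346| = 0.3158


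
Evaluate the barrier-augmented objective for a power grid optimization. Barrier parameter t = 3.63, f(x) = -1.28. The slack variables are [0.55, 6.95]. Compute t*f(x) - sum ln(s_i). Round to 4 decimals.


Step 1: Compute log-barrier.
ln values: [-0.5978, 1.9387]
phi = -(-0.5978 + 1.9387) = -1.3409
Step 2: Compute augmented objective.
t*f(x) = 3.63*-1.28 = -4.6464
Total = -4.6464 - 1.3409 = -5.9873


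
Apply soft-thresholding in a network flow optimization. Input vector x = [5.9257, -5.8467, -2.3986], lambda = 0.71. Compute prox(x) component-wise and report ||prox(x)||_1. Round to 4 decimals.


Soft-thresholding with lambda = 0.71:
prox(5.9257) = sign(5.9257)*max(|5.9257| - 0.71, 0) = 5.2157
prox(-5.8467) = sign(-5.8467)*max(|-5.8467| - 0.71, 0) = -5.1367
prox(-2.3986) = sign(-2.3986)*max(|-2.3986| - 0.71, 0) = -1.6886
prox(x) = [5.2157, -5.1367, -1.6886]
||prox(x)||_1 = 5.2157 + 5.1367 + 1.6886 = 12.041


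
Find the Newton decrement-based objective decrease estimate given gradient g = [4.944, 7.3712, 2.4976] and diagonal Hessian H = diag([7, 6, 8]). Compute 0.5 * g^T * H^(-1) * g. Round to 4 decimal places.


Step 1: H is diagonal, so H^(-1) * g = [0.7063, 1.2285, 0.3122].
Step 2: g^T H^(-1) g = sum_i g_i^2 / H_ii
  = (4.944)^2/7 + (7.3712)^2/6 + (2.4976)^2/8
  = 3.4919 + 9.0558 + 0.7798 = 13.3274
Step 3: Objective decrease = 0.5 * g^T H^(-1) g = 6.6637


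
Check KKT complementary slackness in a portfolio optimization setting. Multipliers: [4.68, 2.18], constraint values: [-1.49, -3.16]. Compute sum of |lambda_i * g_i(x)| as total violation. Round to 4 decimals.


KKT complementary slackness check:
lambda_1 * g_1 = 4.68 * -1.49 = -6.9732
lambda_2 * g_2 = 2.18 * -3.16 = -6.8888
Total violation = 6.9732 + 6.8888 = 13.862


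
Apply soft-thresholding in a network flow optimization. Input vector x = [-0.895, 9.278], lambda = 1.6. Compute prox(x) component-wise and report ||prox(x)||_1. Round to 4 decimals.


Soft-thresholding with lambda = 1.6:
prox(-0.895) = sign(-0.895)*max(|-0.895| - 1.6, 0) = 0.0
prox(9.278) = sign(9.278)*max(|9.278| - 1.6, 0) = 7.678
prox(x) = [0.0, 7.678]
||prox(x)||_1 = 0.0 + 7.678 = 7.678


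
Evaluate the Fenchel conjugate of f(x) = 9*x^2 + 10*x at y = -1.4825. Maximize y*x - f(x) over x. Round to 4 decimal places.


f*(y) = sup_x {y*x - a*x^2 - b*x} = sup_x {(y-b)*x - a*x^2}
FOC: (y - b) - 2a*x = 0 => x* = (y - b)/(2a)
x* = (-1.4825 - 10)/(2*9) = -0.6379
f*(-1.4825) = (y-b)^2/(4a) = (-1.4825 - 10)^2/(4*9)
= 131.8478/36 = 3.6624


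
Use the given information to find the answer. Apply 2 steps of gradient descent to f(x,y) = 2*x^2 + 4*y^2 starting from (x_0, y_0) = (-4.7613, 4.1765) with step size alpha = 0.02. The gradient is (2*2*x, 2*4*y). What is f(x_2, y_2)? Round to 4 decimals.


Gradient descent on f(x,y) = 2*x^2 + 4*y^2.
Starting point: (-4.7613, 4.1765), alpha = 0.02
Step 1: grad_x = 2*2*-4.7613 = -19.0452, grad_y = 2*4*4.1765 = 33.412
  x_1 = -4.7613 - 0.02*-19.0452 = -4.3804
  y_1 = 4.1765 - 0.02*33.412 = 3.5083
Step 2: grad_x = 2*2*-4.3804 = -17.5216, grad_y = 2*4*3.5083 = 28.0661
  x_2 = -4.3804 - 0.02*-17.5216 = -4.03
  y_2 = 3.5083 - 0.02*28.0661 = 2.9469
f(-4.03, 2.9469) = 2*(-4.03)^2 + 4*2.9469^2 = 67.219


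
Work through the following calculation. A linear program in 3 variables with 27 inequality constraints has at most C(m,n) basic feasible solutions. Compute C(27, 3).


Each vertex corresponds to some choice of n active constraints out of m, so the number of vertices is at most C(m, n) = m! / (n!(m-n)!).
m = 27, n = 3
Numerator: 27 * 26 * 25
Denominator: 3! = 6
C(27, 3) = 2925


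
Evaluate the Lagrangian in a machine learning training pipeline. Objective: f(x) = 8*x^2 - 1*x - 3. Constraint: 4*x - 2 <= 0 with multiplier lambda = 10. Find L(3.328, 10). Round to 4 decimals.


Step 1: Evaluate f(x).
f(3.328) = 8*3.328^2 - 1*3.328 - 3 = 82.2767
Step 2: Evaluate g(x).
g(3.328) = 4*3.328 - 2 = 11.312
Step 3: Compute Lagrangian.
L = 82.2767 + 10*11.312 = 195.3967


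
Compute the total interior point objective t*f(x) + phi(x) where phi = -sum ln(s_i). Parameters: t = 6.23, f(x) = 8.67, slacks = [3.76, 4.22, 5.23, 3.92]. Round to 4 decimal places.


Step 1: Compute log-barrier.
ln values: [1.3244, 1.4398, 1.6544, 1.3661]
phi = -(1.3244 + 1.4398 + 1.6544 + 1.3661) = -5.7848
Step 2: Compute augmented objective.
t*f(x) = 6.23*8.67 = 54.0141
Total = 54.0141 - 5.7848 = 48.2293


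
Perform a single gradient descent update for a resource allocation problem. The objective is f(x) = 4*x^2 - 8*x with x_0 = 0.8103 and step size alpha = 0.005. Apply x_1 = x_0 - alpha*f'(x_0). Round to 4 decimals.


We compute the gradient at x_0 and apply the update.
f'(x) = 8*x - 8
f'(0.8103) = 8*0.8103 - 8 = -1.5176
x_1 = 0.8103 - 0.005*-1.5176 = 0.8179


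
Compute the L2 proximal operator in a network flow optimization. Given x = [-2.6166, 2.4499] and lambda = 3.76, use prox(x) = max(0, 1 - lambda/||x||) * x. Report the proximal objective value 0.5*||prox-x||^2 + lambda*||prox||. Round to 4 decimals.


Step 1: Compute ||x||.
||x|| = 3.5845
Step 2: Compute scaling factor.
scale = max(0, 1 - 3.76/3.5845) = 0.0
Step 3: prox(x) = [-0.0, 0.0]
||prox(x)|| = 0.0
Step 4: Proximal objective.
0.5*||prox-x||^2 = 6.4243
lambda*||prox|| = 0.0
Total = 6.4243


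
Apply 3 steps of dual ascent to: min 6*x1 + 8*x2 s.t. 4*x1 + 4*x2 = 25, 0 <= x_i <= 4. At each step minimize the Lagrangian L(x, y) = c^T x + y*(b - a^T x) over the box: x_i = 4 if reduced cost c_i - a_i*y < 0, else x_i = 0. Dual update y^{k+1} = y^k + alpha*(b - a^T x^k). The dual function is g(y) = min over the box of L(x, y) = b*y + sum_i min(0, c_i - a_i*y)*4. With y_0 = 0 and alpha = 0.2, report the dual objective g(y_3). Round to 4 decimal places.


Dual ascent for LP: min 6*x1 + 8*x2, 4*x1 + 4*x2 = 25, 0 <= x_i <= 4
Step 1: y^k = 0.0, reduced costs: (6.0, 8.0)
  x^k = (0.0, 0.0), subgradient = b - a^T x = 25.0
  y^{k+1} = 0.0 + 0.2*25.0 = 5.0
Step 2: y^k = 5.0, reduced costs: (-14.0, -12.0)
  x^k = (4.0, 4.0), subgradient = b - a^T x = -7.0
  y^{k+1} = 5.0 + 0.2*-7.0 = 3.6
Step 3: y^k = 3.6, reduced costs: (-8.4, -6.4)
  x^k = (4.0, 4.0), subgradient = b - a^T x = -7.0
  y^{k+1} = 3.6 + 0.2*-7.0 = 2.2
Dual objective at y_3 = 2.2: reduced costs (-2.8, -0.8), box minimizer x = (4.0, 4.0)
g(y_3) = b*y + (c1 - a1*y)*x1 + (c2 - a2*y)*x2 = 25*2.2 + (-2.8)*4.0 + (-0.8)*4.0 = 55.0 - 11.2 - 3.2 = 40.6


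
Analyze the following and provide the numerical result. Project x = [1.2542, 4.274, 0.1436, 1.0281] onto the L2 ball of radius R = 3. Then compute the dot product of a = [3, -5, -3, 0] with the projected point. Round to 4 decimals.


Step 1: Compute ||x|| (intermediates to 6 decimals).
||x|| = sqrt(1.2542^2 + 4.274^2 + 0.1436^2 + 1.0281^2) = 4.573588
Step 2: Project.
Since ||x|| > R, scale = R/||x|| = 3/4.573588 = 0.65594, proj(x) = scale * x
proj(x) = [0.82268, 2.803488, 0.094193, 0.674372]
Step 3: Dot product.
a^T * proj(x) = 3*0.82268 - 5*2.803488 - 3*0.094193 + 0*0.674372 = -11.832


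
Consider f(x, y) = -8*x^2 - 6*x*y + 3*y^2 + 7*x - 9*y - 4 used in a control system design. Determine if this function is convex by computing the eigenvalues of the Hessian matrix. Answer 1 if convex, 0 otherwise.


The Hessian of f(x,y) = -8*x^2 - 6*x*y + 3*y^2 + 7*x - 9*y - 4 is:
H = [[-16, -6], [-6, 6]]
Trace = -16 + 6 = -10
Determinant = -16*6 - (-6)^2 = -132
Discriminant = (-10)^2 - 4*-132 = 628.0
Eigenvalues: lambda_1 = -17.53, lambda_2 = 7.53
The function is not convex.

0


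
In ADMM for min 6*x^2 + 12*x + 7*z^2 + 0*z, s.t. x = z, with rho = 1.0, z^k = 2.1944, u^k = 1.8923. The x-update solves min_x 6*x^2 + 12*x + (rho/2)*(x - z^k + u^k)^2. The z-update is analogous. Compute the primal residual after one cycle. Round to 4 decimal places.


ADMM iteration with rho = 1.0, z^k = 2.1944, u^k = 1.8923
Step 1: x-update.
Minimize 6*x^2 + 12*x + (1.0/2)*(x - 2.1944 + 1.8923)^2
FOC: (2*6 + 1.0)*x = -12 + 1.0*(2.1944 - 1.8923)
x^{k+1} = -0.8998
Step 2: z-update.
Minimize 7*z^2 + 0*z + (1.0/2)*(-0.8998 - z + 1.8923)^2
FOC: (2*7 + 1.0)*z = 0 + 1.0*(-0.8998 + 1.8923)
z^{k+1} = 0.0662
Step 3: u-update.
u^{k+1} = 1.8923 - 0.8998 - 0.0662 = 0.9263
Step 4: Primal residual = |-0.8998 - 0.0662| = 0.966


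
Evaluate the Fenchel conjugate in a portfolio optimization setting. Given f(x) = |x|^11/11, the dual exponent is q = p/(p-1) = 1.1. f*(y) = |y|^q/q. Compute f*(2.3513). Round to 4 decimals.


The conjugate exponent q satisfies 1/p + 1/q = 1.
p = 11, so q = 11/(11 - 1) = 1.1
|y|^q = 2.3513^1.1 = 2.5612
f*(2.3513) = 2.5612 / 1.1 = 2.3283


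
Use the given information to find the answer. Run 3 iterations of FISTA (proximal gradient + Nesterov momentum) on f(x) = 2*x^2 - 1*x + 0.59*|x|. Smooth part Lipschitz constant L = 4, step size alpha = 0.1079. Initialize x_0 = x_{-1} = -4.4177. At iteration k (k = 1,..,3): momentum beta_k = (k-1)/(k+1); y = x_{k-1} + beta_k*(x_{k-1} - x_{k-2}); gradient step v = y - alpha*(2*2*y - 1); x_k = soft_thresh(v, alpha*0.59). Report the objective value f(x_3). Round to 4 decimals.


FISTA on f(x) = 2*x^2 - 1*x + 0.59*|x|
L = 4, alpha = 0.1079
Iteration 1: beta = 0.0, y = -4.4177 + 0.0*(-4.4177 + 4.4177) = -4.4177
  grad(y) = -18.6708, v = y - alpha*grad = -2.4031
  prox(v) = soft_thresh(-2.4031, 0.0637) = -2.3395
Iteration 2: beta = 0.3333, y = -2.3395 + 0.3333*(-2.3395 + 4.4177) = -1.6467
  grad(y) = -7.5869, v = y - alpha*grad = -0.8281
  prox(v) = soft_thresh(-0.8281, 0.0637) = -0.7644
Iteration 3: beta = 0.5, y = -0.7644 + 0.5*(-0.7644 + 2.3395) = 0.0231
  grad(y) = -0.9077, v = y - alpha*grad = 0.121
  prox(v) = soft_thresh(0.121, 0.0637) = 0.0574
f(x_3) = 2*0.0574^2 - 1*0.0574 + 0.59*|0.0574| = -0.0169


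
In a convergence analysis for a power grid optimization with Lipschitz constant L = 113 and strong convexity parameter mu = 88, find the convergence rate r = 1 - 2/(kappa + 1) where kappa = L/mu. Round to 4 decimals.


Step 1: Compute the condition number.
kappa = L/mu = 113/88 = 1.2841
Step 2: Compute the convergence rate.
r = 1 - 2/(kappa + 1) = 1 - 2*mu/(L + mu) = (L - mu)/(L + mu) = 25/201 = 0.1244


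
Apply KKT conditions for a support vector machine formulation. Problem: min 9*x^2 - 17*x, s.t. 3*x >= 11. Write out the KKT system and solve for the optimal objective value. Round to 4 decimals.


Step 1: Try lambda = 0 (constraint inactive).
x_unc = 17/(2*9) = 0.9444
Check: 3*0.9444 = 2.8332 < 11 -- violated!
Step 2: Constraint must be active: 3*x = 11
x* = 11/3 = 3.6667 (rounded; the exact value 11/3 is used below)
lambda = (2*9*(11/3) - 17)/3 = 16.3333
Step 3: Compute optimal value.
f(x*) = 9*(11/3)^2 - 17*(11/3) = 58.6667


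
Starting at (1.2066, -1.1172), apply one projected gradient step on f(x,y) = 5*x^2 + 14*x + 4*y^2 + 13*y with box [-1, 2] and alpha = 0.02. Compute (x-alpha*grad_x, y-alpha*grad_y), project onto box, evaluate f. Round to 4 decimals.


Step 1: Compute gradient at (1.2066, -1.1172).
grad_x = 2*5*1.2066 + 14 = 26.066
grad_y = 2*4*-1.1172 + 13 = 4.0624
Step 2: Gradient step.
x_raw = 1.2066 - 0.02*26.066 = 0.6853
y_raw = -1.1172 - 0.02*4.0624 = -1.1984
Step 3: Project onto [-1, 2].
x_proj = clip(0.6853) = 0.6853
y_proj = clip(-1.1984) = -1.0
Step 4: Evaluate f.
f(0.6853, -1.0) = 2.942


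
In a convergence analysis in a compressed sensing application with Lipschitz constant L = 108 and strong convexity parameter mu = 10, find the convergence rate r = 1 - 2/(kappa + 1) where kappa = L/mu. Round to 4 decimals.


Step 1: Compute the condition number.
kappa = L/mu = 108/10 = 10.8
Step 2: Compute the convergence rate.
r = 1 - 2/(kappa + 1) = 1 - 2*mu/(L + mu) = (L - mu)/(L + mu) = 98/118 = 0.8305


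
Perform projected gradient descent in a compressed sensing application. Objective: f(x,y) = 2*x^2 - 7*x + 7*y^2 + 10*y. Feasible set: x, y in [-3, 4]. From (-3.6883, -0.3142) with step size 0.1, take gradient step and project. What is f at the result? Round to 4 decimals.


Step 1: Compute gradient at (-3.6883, -0.3142).
grad_x = 2*2*-3.6883 - 7 = -21.7532
grad_y = 2*7*-0.3142 + 10 = 5.6012
Step 2: Gradient step.
x_raw = -3.6883 - 0.1*-21.7532 = -1.513
y_raw = -0.3142 - 0.1*5.6012 = -0.8743
Step 3: Project onto [-3, 4].
x_proj = clip(-1.513) = -1.513
y_proj = clip(-0.8743) = -0.8743
Step 4: Evaluate f.
f(-1.513, -0.8743) = 11.7769


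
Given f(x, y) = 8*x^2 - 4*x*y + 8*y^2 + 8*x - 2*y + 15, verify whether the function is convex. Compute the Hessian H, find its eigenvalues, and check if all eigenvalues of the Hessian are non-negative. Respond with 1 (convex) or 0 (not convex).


The Hessian of f(x,y) = 8*x^2 - 4*x*y + 8*y^2 + 8*x - 2*y + 15 is:
H = [[16, -4], [-4, 16]]
Trace = 16 + 16 = 32
Determinant = 16*16 - (-4)^2 = 240
Discriminant = (32)^2 - 4*240 = 64.0
Eigenvalues: lambda_1 = 12.0, lambda_2 = 20.0
The function is convex.

1


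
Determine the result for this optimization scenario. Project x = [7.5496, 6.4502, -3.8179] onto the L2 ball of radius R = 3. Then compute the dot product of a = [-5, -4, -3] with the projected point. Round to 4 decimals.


Step 1: Compute ||x|| (intermediates to 6 decimals).
||x|| = sqrt(7.5496^2 + 6.4502^2 + (-3.8179)^2) = 10.63851
Step 2: Project.
Since ||x|| > R, scale = R/||x|| = 3/10.63851 = 0.281994, proj(x) = scale * x
proj(x) = [2.128942, 1.818918, -1.076625]
Step 3: Dot product.
a^T * proj(x) = -5*2.128942 - 4*1.818918 - 3*(-1.076625) = -14.6905


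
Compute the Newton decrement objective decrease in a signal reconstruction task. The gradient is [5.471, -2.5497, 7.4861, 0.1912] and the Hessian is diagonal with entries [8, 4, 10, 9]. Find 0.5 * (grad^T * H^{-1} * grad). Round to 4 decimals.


Step 1: H is diagonal, so H^(-1) * g = [0.6839, -0.6374, 0.7486, 0.0212].
Step 2: g^T H^(-1) g = sum_i g_i^2 / H_ii
  = (5.471)^2/8 + (-2.5497)^2/4 + (7.4861)^2/10 + (0.1912)^2/9
  = 3.7415 + 1.6252 + 5.6042 + 0.0041 = 10.975
Step 3: Objective decrease = 0.5 * g^T H^(-1) g = 5.4875


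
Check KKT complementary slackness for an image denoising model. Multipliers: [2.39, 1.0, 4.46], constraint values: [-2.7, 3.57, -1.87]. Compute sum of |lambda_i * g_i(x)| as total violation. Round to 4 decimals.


KKT complementary slackness check:
lambda_1 * g_1 = 2.39 * -2.7 = -6.453
lambda_2 * g_2 = 1.0 * 3.57 = 3.57
lambda_3 * g_3 = 4.46 * -1.87 = -8.3402
Total violation = 6.453 + 3.57 + 8.3402 = 18.3632


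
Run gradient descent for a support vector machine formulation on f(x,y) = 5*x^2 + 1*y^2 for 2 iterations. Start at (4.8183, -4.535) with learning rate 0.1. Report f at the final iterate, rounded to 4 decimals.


Gradient descent on f(x,y) = 5*x^2 + 1*y^2.
Starting point: (4.8183, -4.535), alpha = 0.1
Step 1: grad_x = 2*5*4.8183 = 48.183, grad_y = 2*1*-4.535 = -9.07
  x_1 = 4.8183 - 0.1*48.183 = -0.0
  y_1 = -4.535 - 0.1*-9.07 = -3.628
Step 2: grad_x = 2*5*-0.0 = -0.0, grad_y = 2*1*-3.628 = -7.256
  x_2 = -0.0 - 0.1*-0.0 = 0.0
  y_2 = -3.628 - 0.1*-7.256 = -2.9024
f(0.0, -2.9024) = 5*0.0^2 + 1*(-2.9024)^2 = 8.4239


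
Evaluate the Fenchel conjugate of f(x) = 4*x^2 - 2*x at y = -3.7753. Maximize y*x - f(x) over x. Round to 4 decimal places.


f*(y) = sup_x {y*x - a*x^2 - b*x} = sup_x {(y-b)*x - a*x^2}
FOC: (y - b) - 2a*x = 0 => x* = (y - b)/(2a)
x* = (-3.7753 + 2)/(2*4) = -0.2219
f*(-3.7753) = (y-b)^2/(4a) = (-3.7753 + 2)^2/(4*4)
= 3.1517/16 = 0.197


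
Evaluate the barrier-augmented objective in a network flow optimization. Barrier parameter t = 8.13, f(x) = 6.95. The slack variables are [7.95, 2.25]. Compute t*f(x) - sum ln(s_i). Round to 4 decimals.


Step 1: Compute log-barrier.
ln values: [2.0732, 0.8109]
phi = -(2.0732 + 0.8109) = -2.8841
Step 2: Compute augmented objective.
t*f(x) = 8.13*6.95 = 56.5035
Total = 56.5035 - 2.8841 = 53.6194


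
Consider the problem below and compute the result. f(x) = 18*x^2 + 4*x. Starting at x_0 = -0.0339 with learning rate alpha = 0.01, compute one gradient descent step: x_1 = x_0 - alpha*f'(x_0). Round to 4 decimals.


We compute the gradient at x_0 and apply the update.
f'(x) = 36*x + 4
f'(-0.0339) = 36*-0.0339 + 4 = 2.7796
x_1 = -0.0339 - 0.01*2.7796 = -0.0617


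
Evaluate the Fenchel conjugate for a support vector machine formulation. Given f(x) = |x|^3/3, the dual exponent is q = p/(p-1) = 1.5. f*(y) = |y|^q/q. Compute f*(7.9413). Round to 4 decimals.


The conjugate exponent q satisfies 1/p + 1/q = 1.
p = 3, so q = 3/(3 - 1) = 1.5
|y|^q = 7.9413^1.5 = 22.3788
f*(7.9413) = 22.3788 / 1.5 = 14.9192


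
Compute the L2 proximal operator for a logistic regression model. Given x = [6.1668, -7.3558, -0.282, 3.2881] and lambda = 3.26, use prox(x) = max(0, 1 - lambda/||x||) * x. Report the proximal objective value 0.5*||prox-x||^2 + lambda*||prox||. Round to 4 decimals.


Step 1: Compute ||x||.
||x|| = 10.1503
Step 2: Compute scaling factor.
scale = max(0, 1 - 3.26/10.1503) = 0.6788
Step 3: prox(x) = [4.1862, -4.9933, -0.1914, 2.2321]
||prox(x)|| = 6.8903
Step 4: Proximal objective.
0.5*||prox-x||^2 = 5.3138
lambda*||prox|| = 22.4624
Total = 27.7761


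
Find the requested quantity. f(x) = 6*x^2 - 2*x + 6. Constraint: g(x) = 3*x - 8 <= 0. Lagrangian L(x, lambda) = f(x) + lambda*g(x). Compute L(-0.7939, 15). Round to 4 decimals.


Step 1: Evaluate f(x).
f(-0.7939) = 6*(-0.7939)^2 - 2*(-0.7939) + 6 = 11.3695
Step 2: Evaluate g(x).
g(-0.7939) = 3*-0.7939 - 8 = -10.3817
Step 3: Compute Lagrangian.
L = 11.3695 + 15*-10.3817 = -144.356


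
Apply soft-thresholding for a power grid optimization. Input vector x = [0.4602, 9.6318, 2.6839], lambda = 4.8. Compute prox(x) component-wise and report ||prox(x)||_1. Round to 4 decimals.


Soft-thresholding with lambda = 4.8:
prox(0.4602) = sign(0.4602)*max(|0.4602| - 4.8, 0) = 0.0
prox(9.6318) = sign(9.6318)*max(|9.6318| - 4.8, 0) = 4.8318
prox(2.6839) = sign(2.6839)*max(|2.6839| - 4.8, 0) = 0.0
prox(x) = [0.0, 4.8318, 0.0]
||prox(x)||_1 = 0.0 + 4.8318 + 0.0 = 4.8318


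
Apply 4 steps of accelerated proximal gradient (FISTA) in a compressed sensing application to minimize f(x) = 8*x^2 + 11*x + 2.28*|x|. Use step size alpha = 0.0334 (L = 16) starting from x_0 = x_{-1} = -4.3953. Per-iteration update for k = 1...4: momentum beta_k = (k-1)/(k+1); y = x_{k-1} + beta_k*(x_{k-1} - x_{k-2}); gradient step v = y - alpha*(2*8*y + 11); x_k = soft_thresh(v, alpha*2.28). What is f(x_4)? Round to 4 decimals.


FISTA on f(x) = 8*x^2 + 11*x + 2.28*|x|
L = 16, alpha = 0.0334
Iteration 1: beta = 0.0, y = -4.3953 + 0.0*(-4.3953 + 4.3953) = -4.3953
  grad(y) = -59.3248, v = y - alpha*grad = -2.4139
  prox(v) = soft_thresh(-2.4139, 0.0762) = -2.3377
Iteration 2: beta = 0.3333, y = -2.3377 + 0.3333*(-2.3377 + 4.3953) = -1.6518
  grad(y) = -15.4293, v = y - alpha*grad = -1.1365
  prox(v) = soft_thresh(-1.1365, 0.0762) = -1.0603
Iteration 3: beta = 0.5, y = -1.0603 + 0.5*(-1.0603 + 2.3377) = -0.4217
  grad(y) = 4.2534, v = y - alpha*grad = -0.5637
  prox(v) = soft_thresh(-0.5637, 0.0762) = -0.4876
Iteration 4: beta = 0.6, y = -0.4876 + 0.6*(-0.4876 + 1.0603) = -0.1439
  grad(y) = 8.6974, v = y - alpha*grad = -0.4344
  prox(v) = soft_thresh(-0.4344, 0.0762) = -0.3583
f(x_4) = 8*(-0.3583)^2 + 11*(-0.3583) + 2.28*|-0.3583| = -2.0972


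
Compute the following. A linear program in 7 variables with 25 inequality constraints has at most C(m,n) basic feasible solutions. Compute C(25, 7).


Each vertex corresponds to some choice of n active constraints out of m, so the number of vertices is at most C(m, n) = m! / (n!(m-n)!).
m = 25, n = 7
Numerator: 25 * 24 * 23 * 22 * 21 * 20 * 19
Denominator: 7! = 5040
C(25, 7) = 480700


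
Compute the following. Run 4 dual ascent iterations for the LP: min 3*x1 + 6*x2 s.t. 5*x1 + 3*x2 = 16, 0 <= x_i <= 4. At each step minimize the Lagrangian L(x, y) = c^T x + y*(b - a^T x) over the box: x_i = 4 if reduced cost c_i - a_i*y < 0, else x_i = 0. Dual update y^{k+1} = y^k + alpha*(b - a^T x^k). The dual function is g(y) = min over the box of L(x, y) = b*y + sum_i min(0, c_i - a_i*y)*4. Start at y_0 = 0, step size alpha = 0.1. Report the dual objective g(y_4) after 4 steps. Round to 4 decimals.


Dual ascent for LP: min 3*x1 + 6*x2, 5*x1 + 3*x2 = 16, 0 <= x_i <= 4
Step 1: y^k = 0.0, reduced costs: (3.0, 6.0)
  x^k = (0.0, 0.0), subgradient = b - a^T x = 16.0
  y^{k+1} = 0.0 + 0.1*16.0 = 1.6
Step 2: y^k = 1.6, reduced costs: (-5.0, 1.2)
  x^k = (4.0, 0.0), subgradient = b - a^T x = -4.0
  y^{k+1} = 1.6 + 0.1*-4.0 = 1.2
Step 3: y^k = 1.2, reduced costs: (-3.0, 2.4)
  x^k = (4.0, 0.0), subgradient = b - a^T x = -4.0
  y^{k+1} = 1.2 + 0.1*-4.0 = 0.8
Step 4: y^k = 0.8, reduced costs: (-1.0, 3.6)
  x^k = (4.0, 0.0), subgradient = b - a^T x = -4.0
  y^{k+1} = 0.8 + 0.1*-4.0 = 0.4
Dual objective at y_4 = 0.4: reduced costs (1.0, 4.8), box minimizer x = (0.0, 0.0)
g(y_4) = b*y + (c1 - a1*y)*x1 + (c2 - a2*y)*x2 = 16*0.4 + 1.0*0.0 + 4.8*0.0 = 6.4 + 0.0 + 0.0 = 6.4


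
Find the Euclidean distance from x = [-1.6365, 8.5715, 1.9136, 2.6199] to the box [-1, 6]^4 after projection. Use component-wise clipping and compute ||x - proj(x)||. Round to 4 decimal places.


Project each component onto [-1, 6].
clip(-1.6365) = -1.0, clip(8.5715) = 6.0, clip(1.9136) = 1.9136, clip(2.6199) = 2.6199
Projection = [-1.0, 6.0, 1.9136, 2.6199]
Squared diffs: [0.4051, 6.6126, 0.0, 0.0]
Distance = sqrt(7.0177) = 2.6491


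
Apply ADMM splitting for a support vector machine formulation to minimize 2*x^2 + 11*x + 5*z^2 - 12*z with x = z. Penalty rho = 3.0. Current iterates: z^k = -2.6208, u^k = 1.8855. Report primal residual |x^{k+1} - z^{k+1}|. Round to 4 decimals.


ADMM iteration with rho = 3.0, z^k = -2.6208, u^k = 1.8855
Step 1: x-update.
Minimize 2*x^2 + 11*x + (3.0/2)*(x + 2.6208 + 1.8855)^2
FOC: (2*2 + 3.0)*x = -11 + 3.0*(-2.6208 - 1.8855)
x^{k+1} = -3.5027
Step 2: z-update.
Minimize 5*z^2 - 12*z + (3.0/2)*(-3.5027 - z + 1.8855)^2
FOC: (2*5 + 3.0)*z = 12 + 3.0*(-3.5027 + 1.8855)
z^{k+1} = 0.5499
Step 3: u-update.
u^{k+1} = 1.8855 - 3.5027 - 0.5499 = -2.1671
Step 4: Primal residual = |-3.5027 - 0.5499| = 4.0526


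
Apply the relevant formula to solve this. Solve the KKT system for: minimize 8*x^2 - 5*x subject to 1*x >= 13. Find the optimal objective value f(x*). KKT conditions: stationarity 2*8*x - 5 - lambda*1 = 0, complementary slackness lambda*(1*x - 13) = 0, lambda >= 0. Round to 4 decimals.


Step 1: Try lambda = 0 (constraint inactive).
x_unc = 5/(2*8) = 0.3125
Check: 1*0.3125 = 0.3125 < 13 -- violated!
Step 2: Constraint must be active: 1*x = 13
x* = 13/1 = 13.0
lambda = (2*8*13.0 - 5)/1 = 203.0
Step 3: Compute optimal value.
f(x*) = 8*13.0^2 - 5*13.0 = 1287.0


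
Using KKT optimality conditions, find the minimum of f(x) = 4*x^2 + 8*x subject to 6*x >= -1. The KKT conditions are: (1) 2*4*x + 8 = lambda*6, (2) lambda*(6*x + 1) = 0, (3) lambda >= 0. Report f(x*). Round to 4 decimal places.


Step 1: Try lambda = 0 (constraint inactive).
x_unc = -8/(2*4) = -1.0
Check: 6*-1.0 = -6.0 < -1 -- violated!
Step 2: Constraint must be active: 6*x = -1
x* = -1/6 = -0.1667 (rounded; the exact value -1/6 is used below)
lambda = (2*4*(-1/6) + 8)/6 = 1.1111
Step 3: Compute optimal value.
f(x*) = 4*(-1/6)^2 + 8*(-1/6) = -1.2222


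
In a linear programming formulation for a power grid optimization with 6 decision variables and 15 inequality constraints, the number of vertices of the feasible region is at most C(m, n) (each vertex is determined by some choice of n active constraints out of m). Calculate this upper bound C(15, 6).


Each vertex corresponds to some choice of n active constraints out of m, so the number of vertices is at most C(m, n) = m! / (n!(m-n)!).
m = 15, n = 6
Numerator: 15 * 14 * 13 * 12 * 11 * 10
Denominator: 6! = 720
C(15, 6) = 5005


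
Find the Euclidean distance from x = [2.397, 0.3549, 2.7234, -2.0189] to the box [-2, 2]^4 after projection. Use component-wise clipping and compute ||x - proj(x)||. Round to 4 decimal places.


Project each component onto [-2, 2].
clip(2.397) = 2.0, clip(0.3549) = 0.3549, clip(2.7234) = 2.0, clip(-2.0189) = -2.0
Projection = [2.0, 0.3549, 2.0, -2.0]
Squared diffs: [0.1576, 0.0, 0.5233, 0.0004]
Distance = sqrt(0.6813) = 0.8254


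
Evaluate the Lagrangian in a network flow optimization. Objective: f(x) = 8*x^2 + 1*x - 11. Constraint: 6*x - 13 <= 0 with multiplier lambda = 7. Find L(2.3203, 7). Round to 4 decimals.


Step 1: Evaluate f(x).
f(2.3203) = 8*2.3203^2 + 1*2.3203 - 11 = 34.3906
Step 2: Evaluate g(x).
g(2.3203) = 6*2.3203 - 13 = 0.9218
Step 3: Compute Lagrangian.
L = 34.3906 + 7*0.9218 = 40.8432


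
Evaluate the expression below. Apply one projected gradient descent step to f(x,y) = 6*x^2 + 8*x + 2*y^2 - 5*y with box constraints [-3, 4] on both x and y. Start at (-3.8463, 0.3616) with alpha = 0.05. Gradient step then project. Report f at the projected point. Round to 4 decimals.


Step 1: Compute gradient at (-3.8463, 0.3616).
grad_x = 2*6*-3.8463 + 8 = -38.1556
grad_y = 2*2*0.3616 - 5 = -3.5536
Step 2: Gradient step.
x_raw = -3.8463 - 0.05*-38.1556 = -1.9385
y_raw = 0.3616 - 0.05*-3.5536 = 0.5393
Step 3: Project onto [-3, 4].
x_proj = clip(-1.9385) = -1.9385
y_proj = clip(0.5393) = 0.5393
Step 4: Evaluate f.
f(-1.9385, 0.5393) = 4.9242


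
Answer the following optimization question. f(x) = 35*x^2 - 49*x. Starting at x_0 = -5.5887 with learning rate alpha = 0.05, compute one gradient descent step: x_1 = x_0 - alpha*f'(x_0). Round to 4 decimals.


We compute the gradient at x_0 and apply the update.
f'(x) = 70*x - 49
f'(-5.5887) = 70*-5.5887 - 49 = -440.209
x_1 = -5.5887 - 0.05*-440.209 = 16.4218


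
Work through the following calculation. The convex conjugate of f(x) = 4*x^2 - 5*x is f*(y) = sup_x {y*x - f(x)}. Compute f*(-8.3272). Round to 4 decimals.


f*(y) = sup_x {y*x - a*x^2 - b*x} = sup_x {(y-b)*x - a*x^2}
FOC: (y - b) - 2a*x = 0 => x* = (y - b)/(2a)
x* = (-8.3272 + 5)/(2*4) = -0.4159
f*(-8.3272) = (y-b)^2/(4a) = (-8.3272 + 5)^2/(4*4)
= 11.0703/16 = 0.6919


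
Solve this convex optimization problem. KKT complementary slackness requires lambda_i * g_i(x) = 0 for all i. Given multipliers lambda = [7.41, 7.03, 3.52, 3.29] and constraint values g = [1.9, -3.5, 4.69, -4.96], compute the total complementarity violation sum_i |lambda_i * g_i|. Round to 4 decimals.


KKT complementary slackness check:
lambda_1 * g_1 = 7.41 * 1.9 = 14.079
lambda_2 * g_2 = 7.03 * -3.5 = -24.605
lambda_3 * g_3 = 3.52 * 4.69 = 16.5088
lambda_4 * g_4 = 3.29 * -4.96 = -16.3184
Total violation = 14.079 + 24.605 + 16.5088 + 16.3184 = 71.5112


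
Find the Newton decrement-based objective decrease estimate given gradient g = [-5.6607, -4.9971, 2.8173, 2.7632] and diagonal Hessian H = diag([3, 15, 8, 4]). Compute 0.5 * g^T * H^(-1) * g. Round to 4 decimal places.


Step 1: H is diagonal, so H^(-1) * g = [-1.8869, -0.3331, 0.3522, 0.6908].
Step 2: g^T H^(-1) g = sum_i g_i^2 / H_ii
  = (-5.6607)^2/3 + (-4.9971)^2/15 + (2.8173)^2/8 + (2.7632)^2/4
  = 10.6812 + 1.6647 + 0.9921 + 1.9088 = 15.2469
Step 3: Objective decrease = 0.5 * g^T H^(-1) g = 7.6234


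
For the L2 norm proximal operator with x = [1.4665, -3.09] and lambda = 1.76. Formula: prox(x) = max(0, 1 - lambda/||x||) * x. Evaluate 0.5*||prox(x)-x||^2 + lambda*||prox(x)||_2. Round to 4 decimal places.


Step 1: Compute ||x||.
||x|| = 3.4203
Step 2: Compute scaling factor.
scale = max(0, 1 - 1.76/3.4203) = 0.4854
Step 3: prox(x) = [0.7119, -1.5]
||prox(x)|| = 1.6603
Step 4: Proximal objective.
0.5*||prox-x||^2 = 1.5488
lambda*||prox|| = 2.9221
Total = 4.471


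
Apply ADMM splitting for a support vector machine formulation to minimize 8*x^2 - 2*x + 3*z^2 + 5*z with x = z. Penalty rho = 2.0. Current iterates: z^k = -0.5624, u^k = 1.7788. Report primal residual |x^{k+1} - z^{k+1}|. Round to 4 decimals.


ADMM iteration with rho = 2.0, z^k = -0.5624, u^k = 1.7788
Step 1: x-update.
Minimize 8*x^2 - 2*x + (2.0/2)*(x + 0.5624 + 1.7788)^2
FOC: (2*8 + 2.0)*x = 2 + 2.0*(-0.5624 - 1.7788)
x^{k+1} = -0.149
Step 2: z-update.
Minimize 3*z^2 + 5*z + (2.0/2)*(-0.149 - z + 1.7788)^2
FOC: (2*3 + 2.0)*z = -5 + 2.0*(-0.149 + 1.7788)
z^{k+1} = -0.2176
Step 3: u-update.
u^{k+1} = 1.7788 - 0.149 + 0.2176 = 1.8473
Step 4: Primal residual = |-0.149 + 0.2176| = 0.0685


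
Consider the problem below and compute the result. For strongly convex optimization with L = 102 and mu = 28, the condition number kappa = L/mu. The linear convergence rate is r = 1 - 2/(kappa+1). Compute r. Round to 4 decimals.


Step 1: Compute the condition number.
kappa = L/mu = 102/28 = 3.6429
Step 2: Compute the convergence rate.
r = 1 - 2/(kappa + 1) = 1 - 2*mu/(L + mu) = (L - mu)/(L + mu) = 74/130 = 0.5692


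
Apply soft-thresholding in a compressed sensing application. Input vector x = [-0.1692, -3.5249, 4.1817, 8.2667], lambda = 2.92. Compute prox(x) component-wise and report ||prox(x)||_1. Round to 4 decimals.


Soft-thresholding with lambda = 2.92:
prox(-0.1692) = sign(-0.1692)*max(|-0.1692| - 2.92, 0) = 0.0
prox(-3.5249) = sign(-3.5249)*max(|-3.5249| - 2.92, 0) = -0.6049
prox(4.1817) = sign(4.1817)*max(|4.1817| - 2.92, 0) = 1.2617
prox(8.2667) = sign(8.2667)*max(|8.2667| - 2.92, 0) = 5.3467
prox(x) = [0.0, -0.6049, 1.2617, 5.3467]
||prox(x)||_1 = 0.0 + 0.6049 + 1.2617 + 5.3467 = 7.2133


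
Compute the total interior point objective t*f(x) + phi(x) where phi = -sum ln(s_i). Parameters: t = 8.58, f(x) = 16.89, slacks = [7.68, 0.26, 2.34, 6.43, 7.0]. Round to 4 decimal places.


Step 1: Compute log-barrier.
ln values: [2.0386, -1.3471, 0.8502, 1.861, 1.9459]
phi = -(2.0386 - 1.3471 + 0.8502 + 1.861 + 1.9459) = -5.3486
Step 2: Compute augmented objective.
t*f(x) = 8.58*16.89 = 144.9162
Total = 144.9162 - 5.3486 = 139.5676


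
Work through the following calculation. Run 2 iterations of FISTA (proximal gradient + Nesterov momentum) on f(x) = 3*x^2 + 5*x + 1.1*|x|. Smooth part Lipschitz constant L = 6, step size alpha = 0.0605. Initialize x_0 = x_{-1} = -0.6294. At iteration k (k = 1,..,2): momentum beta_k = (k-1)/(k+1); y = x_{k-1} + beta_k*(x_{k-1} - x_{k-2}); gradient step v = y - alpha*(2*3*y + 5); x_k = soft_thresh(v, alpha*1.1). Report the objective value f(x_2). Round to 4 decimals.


FISTA on f(x) = 3*x^2 + 5*x + 1.1*|x|
L = 6, alpha = 0.0605
Iteration 1: beta = 0.0, y = -0.6294 + 0.0*(-0.6294 + 0.6294) = -0.6294
  grad(y) = 1.2236, v = y - alpha*grad = -0.7034
  prox(v) = soft_thresh(-0.7034, 0.0666) = -0.6369
Iteration 2: beta = 0.3333, y = -0.6369 + 0.3333*(-0.6369 + 0.6294) = -0.6394
  grad(y) = 1.1638, v = y - alpha*grad = -0.7098
  prox(v) = soft_thresh(-0.7098, 0.0666) = -0.6432
f(x_2) = 3*(-0.6432)^2 + 5*(-0.6432) + 1.1*|-0.6432| = -1.2674


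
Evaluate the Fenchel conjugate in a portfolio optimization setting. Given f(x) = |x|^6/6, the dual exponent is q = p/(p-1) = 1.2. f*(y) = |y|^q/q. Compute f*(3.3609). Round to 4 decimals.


The conjugate exponent q satisfies 1/p + 1/q = 1.
p = 6, so q = 6/(6 - 1) = 1.2
|y|^q = 3.3609^1.2 = 4.283
f*(3.3609) = 4.283 / 1.2 = 3.5692


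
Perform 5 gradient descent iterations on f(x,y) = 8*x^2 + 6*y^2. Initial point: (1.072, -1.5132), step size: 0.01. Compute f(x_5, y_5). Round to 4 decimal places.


Gradient descent on f(x,y) = 8*x^2 + 6*y^2.
Starting point: (1.072, -1.5132), alpha = 0.01
Step 1: grad_x = 2*8*1.072 = 17.152, grad_y = 2*6*-1.5132 = -18.1584
  x_1 = 1.072 - 0.01*17.152 = 0.9005
  y_1 = -1.5132 - 0.01*-18.1584 = -1.3316
Step 2: grad_x = 2*8*0.9005 = 14.4077, grad_y = 2*6*-1.3316 = -15.9794
  x_2 = 0.9005 - 0.01*14.4077 = 0.7564
  y_2 = -1.3316 - 0.01*-15.9794 = -1.1718
Step 3: grad_x = 2*8*0.7564 = 12.1025, grad_y = 2*6*-1.1718 = -14.0619
  x_3 = 0.7564 - 0.01*12.1025 = 0.6354
  y_3 = -1.1718 - 0.01*-14.0619 = -1.0312
Step 4: grad_x = 2*8*0.6354 = 10.1661, grad_y = 2*6*-1.0312 = -12.3744
  x_4 = 0.6354 - 0.01*10.1661 = 0.5337
  y_4 = -1.0312 - 0.01*-12.3744 = -0.9075
Step 5: grad_x = 2*8*0.5337 = 8.5395, grad_y = 2*6*-0.9075 = -10.8895
  x_5 = 0.5337 - 0.01*8.5395 = 0.4483
  y_5 = -0.9075 - 0.01*-10.8895 = -0.7986
f(0.4483, -0.7986) = 8*0.4483^2 + 6*(-0.7986)^2 = 5.4342
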